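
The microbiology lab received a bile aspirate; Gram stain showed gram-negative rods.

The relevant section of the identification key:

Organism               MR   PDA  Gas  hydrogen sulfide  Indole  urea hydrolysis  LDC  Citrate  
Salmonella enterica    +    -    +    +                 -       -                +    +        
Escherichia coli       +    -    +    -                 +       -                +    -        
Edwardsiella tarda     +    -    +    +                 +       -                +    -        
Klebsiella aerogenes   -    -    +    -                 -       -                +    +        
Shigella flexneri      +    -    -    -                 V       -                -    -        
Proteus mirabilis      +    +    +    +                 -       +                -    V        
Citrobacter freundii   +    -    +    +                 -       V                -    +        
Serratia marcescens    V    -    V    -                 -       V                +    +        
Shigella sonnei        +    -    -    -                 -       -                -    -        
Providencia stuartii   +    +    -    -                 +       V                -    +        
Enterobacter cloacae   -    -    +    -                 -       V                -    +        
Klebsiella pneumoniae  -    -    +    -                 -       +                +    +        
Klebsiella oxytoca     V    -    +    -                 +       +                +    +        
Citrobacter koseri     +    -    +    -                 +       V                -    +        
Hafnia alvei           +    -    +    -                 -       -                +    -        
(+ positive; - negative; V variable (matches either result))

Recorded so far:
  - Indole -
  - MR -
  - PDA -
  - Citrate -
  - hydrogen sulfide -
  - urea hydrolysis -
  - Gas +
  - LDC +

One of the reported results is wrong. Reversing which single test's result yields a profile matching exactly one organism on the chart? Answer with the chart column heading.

MR

As reported, no row in the chart matches all 8 reactions.
Reversing PDA → still no organism matches.
Reversing LDC → still no organism matches.
Reversing Gas → still no organism matches.
Reversing Indole → still no organism matches.
Reversing hydrogen sulfide → still no organism matches.
Reversing urea hydrolysis → still no organism matches.
Reversing Citrate → 2 organisms match (not unique).
Reversing MR (to +) → unique match: Hafnia alvei.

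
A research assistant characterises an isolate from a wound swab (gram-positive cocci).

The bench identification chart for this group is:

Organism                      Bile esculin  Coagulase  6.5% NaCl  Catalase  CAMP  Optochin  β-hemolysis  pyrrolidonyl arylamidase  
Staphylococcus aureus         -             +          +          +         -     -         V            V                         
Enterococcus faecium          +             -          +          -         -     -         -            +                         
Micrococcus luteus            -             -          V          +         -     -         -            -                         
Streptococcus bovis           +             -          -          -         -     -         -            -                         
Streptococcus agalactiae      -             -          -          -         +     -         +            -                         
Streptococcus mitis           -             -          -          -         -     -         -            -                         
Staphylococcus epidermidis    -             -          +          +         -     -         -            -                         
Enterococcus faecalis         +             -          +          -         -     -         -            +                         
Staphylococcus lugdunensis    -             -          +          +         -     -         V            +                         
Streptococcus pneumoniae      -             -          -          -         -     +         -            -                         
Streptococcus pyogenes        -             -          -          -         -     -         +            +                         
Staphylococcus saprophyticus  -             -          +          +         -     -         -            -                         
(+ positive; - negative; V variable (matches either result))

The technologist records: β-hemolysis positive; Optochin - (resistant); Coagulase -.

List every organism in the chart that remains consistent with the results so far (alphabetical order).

β-hemolysis +: excludes 8 organisms — 4 left.
Coagulase -: excludes Staphylococcus aureus — 3 left.
Optochin -: all 3 remaining candidates are consistent.

Staphylococcus lugdunensis, Streptococcus agalactiae, Streptococcus pyogenes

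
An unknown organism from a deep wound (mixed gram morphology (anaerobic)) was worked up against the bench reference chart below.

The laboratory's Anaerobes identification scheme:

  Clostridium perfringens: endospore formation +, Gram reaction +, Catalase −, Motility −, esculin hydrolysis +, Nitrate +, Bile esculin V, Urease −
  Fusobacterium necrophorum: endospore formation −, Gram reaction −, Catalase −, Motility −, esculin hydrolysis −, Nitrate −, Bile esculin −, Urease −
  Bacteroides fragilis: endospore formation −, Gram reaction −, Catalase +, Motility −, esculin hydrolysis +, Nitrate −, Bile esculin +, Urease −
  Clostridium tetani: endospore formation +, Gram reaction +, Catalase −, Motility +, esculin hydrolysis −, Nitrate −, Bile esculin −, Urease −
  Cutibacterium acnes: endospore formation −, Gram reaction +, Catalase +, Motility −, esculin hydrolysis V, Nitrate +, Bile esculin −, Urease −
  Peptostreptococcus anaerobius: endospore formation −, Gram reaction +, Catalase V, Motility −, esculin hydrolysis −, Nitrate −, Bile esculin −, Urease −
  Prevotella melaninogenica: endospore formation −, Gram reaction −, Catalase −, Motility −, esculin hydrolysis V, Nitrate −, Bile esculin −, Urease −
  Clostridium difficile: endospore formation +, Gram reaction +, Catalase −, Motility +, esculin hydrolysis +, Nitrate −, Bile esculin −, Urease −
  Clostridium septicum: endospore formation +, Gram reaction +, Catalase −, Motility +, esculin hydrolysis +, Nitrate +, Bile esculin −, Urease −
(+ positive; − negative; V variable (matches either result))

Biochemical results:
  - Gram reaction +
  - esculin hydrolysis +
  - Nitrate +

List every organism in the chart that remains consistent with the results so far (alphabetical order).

Clostridium perfringens, Clostridium septicum, Cutibacterium acnes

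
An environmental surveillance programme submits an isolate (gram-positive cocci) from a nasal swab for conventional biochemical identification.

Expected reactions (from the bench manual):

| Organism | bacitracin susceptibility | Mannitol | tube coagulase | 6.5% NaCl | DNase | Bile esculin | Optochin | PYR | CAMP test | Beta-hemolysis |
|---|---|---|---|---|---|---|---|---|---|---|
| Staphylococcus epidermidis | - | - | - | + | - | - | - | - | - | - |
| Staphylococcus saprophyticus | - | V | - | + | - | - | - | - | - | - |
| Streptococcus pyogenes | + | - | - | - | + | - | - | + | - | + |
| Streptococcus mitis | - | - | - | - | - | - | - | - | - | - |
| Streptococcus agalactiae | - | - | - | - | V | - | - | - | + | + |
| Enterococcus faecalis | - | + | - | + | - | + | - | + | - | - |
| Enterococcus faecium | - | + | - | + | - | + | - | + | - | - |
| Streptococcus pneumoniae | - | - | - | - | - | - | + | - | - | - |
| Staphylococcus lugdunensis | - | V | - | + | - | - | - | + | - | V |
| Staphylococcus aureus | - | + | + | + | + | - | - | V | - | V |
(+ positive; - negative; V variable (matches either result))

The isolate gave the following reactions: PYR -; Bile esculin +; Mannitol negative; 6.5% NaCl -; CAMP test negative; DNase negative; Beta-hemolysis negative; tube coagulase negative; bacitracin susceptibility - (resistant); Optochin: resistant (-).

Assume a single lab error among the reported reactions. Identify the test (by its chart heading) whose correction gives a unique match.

As reported, no row in the chart matches all 10 reactions.
Reversing Beta-hemolysis → still no organism matches.
Reversing Mannitol → still no organism matches.
Reversing 6.5% NaCl → still no organism matches.
Reversing Optochin → still no organism matches.
Reversing tube coagulase → still no organism matches.
Reversing bacitracin susceptibility → still no organism matches.
Reversing DNase → still no organism matches.
Reversing PYR → still no organism matches.
Reversing Bile esculin (to -) → unique match: Streptococcus mitis.
Reversing CAMP test → still no organism matches.

Bile esculin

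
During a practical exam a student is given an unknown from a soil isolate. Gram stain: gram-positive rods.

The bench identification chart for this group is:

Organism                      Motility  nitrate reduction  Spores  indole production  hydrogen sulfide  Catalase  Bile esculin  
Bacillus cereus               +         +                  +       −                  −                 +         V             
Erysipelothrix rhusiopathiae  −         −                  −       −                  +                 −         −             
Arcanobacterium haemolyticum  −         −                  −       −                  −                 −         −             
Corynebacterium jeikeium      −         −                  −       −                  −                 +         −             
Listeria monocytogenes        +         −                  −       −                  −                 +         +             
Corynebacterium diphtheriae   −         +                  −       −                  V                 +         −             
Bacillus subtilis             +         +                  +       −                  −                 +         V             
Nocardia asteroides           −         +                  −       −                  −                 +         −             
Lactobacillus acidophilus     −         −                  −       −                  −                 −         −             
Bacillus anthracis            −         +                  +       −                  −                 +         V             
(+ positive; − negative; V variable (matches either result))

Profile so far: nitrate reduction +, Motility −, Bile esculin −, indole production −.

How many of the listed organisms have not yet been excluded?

indole production −: all 10 remaining candidates are consistent.
Motility −: excludes Bacillus cereus, Listeria monocytogenes, Bacillus subtilis — 7 left.
Bile esculin −: all 7 remaining candidates are consistent.
nitrate reduction +: excludes Erysipelothrix rhusiopathiae, Arcanobacterium haemolyticum, Corynebacterium jeikeium, Lactobacillus acidophilus — 3 left.
Still consistent: Bacillus anthracis, Corynebacterium diphtheriae, Nocardia asteroides.

3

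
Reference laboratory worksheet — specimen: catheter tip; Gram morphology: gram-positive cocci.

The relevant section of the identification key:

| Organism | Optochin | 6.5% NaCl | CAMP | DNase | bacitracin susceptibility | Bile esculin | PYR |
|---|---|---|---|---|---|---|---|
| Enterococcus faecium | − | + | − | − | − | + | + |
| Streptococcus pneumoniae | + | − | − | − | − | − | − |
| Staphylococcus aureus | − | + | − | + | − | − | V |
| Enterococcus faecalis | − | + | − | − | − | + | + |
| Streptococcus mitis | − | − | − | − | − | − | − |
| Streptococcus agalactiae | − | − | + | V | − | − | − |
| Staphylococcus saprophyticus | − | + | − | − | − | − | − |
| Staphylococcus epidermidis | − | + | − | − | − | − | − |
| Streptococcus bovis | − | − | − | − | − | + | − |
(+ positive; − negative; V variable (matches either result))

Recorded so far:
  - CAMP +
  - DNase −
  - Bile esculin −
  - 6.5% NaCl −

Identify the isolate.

DNase −: excludes Staphylococcus aureus — 8 left.
6.5% NaCl −: excludes Enterococcus faecium, Enterococcus faecalis, Staphylococcus saprophyticus, Staphylococcus epidermidis — 4 left.
CAMP +: excludes Streptococcus pneumoniae, Streptococcus mitis, Streptococcus bovis — 1 left.
Bile esculin −: the one remaining candidate is consistent.

Streptococcus agalactiae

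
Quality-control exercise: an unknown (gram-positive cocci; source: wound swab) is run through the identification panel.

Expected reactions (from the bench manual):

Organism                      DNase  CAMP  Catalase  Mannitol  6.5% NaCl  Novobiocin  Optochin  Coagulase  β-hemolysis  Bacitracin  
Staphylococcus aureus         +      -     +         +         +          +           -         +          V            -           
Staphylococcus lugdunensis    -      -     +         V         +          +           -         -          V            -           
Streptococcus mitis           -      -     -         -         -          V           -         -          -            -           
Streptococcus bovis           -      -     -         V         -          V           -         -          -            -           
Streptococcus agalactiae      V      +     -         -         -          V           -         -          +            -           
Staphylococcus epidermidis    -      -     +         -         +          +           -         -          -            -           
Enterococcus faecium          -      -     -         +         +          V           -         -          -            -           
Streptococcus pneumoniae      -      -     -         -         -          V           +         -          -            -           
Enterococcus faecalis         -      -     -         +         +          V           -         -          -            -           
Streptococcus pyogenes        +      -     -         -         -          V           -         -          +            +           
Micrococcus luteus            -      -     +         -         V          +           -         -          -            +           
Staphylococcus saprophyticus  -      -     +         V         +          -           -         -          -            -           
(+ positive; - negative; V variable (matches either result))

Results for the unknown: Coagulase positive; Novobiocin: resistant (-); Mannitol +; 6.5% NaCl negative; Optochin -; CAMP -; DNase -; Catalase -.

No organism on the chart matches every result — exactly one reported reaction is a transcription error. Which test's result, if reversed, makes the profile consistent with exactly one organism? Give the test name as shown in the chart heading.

As reported, no row in the chart matches all 8 reactions.
Reversing Coagulase (to -) → unique match: Streptococcus bovis.
Reversing Optochin → still no organism matches.
Reversing Mannitol → still no organism matches.
Reversing Novobiocin → still no organism matches.
Reversing 6.5% NaCl → still no organism matches.
Reversing DNase → still no organism matches.
Reversing Catalase → still no organism matches.
Reversing CAMP → still no organism matches.

Coagulase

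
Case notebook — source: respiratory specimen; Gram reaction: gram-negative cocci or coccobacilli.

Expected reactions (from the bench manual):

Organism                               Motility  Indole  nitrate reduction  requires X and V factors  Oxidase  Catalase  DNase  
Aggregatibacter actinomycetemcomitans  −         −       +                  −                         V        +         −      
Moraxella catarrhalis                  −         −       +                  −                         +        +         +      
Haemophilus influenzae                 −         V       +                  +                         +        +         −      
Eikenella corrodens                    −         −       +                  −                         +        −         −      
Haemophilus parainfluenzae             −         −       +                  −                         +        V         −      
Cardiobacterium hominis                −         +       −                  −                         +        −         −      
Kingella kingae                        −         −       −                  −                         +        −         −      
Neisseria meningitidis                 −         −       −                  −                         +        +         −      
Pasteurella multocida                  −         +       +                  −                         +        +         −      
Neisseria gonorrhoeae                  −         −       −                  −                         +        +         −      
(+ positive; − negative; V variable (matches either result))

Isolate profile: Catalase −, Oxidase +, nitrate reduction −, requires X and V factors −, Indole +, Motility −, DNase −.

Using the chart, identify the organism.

DNase −: excludes Moraxella catarrhalis — 9 left.
Indole +: excludes 6 organisms — 3 left.
Motility −: all 3 remaining candidates are consistent.
Catalase −: excludes Haemophilus influenzae, Pasteurella multocida — 1 left.
Oxidase +: the one remaining candidate is consistent.
requires X and V factors −: the one remaining candidate is consistent.
nitrate reduction −: the one remaining candidate is consistent.

Cardiobacterium hominis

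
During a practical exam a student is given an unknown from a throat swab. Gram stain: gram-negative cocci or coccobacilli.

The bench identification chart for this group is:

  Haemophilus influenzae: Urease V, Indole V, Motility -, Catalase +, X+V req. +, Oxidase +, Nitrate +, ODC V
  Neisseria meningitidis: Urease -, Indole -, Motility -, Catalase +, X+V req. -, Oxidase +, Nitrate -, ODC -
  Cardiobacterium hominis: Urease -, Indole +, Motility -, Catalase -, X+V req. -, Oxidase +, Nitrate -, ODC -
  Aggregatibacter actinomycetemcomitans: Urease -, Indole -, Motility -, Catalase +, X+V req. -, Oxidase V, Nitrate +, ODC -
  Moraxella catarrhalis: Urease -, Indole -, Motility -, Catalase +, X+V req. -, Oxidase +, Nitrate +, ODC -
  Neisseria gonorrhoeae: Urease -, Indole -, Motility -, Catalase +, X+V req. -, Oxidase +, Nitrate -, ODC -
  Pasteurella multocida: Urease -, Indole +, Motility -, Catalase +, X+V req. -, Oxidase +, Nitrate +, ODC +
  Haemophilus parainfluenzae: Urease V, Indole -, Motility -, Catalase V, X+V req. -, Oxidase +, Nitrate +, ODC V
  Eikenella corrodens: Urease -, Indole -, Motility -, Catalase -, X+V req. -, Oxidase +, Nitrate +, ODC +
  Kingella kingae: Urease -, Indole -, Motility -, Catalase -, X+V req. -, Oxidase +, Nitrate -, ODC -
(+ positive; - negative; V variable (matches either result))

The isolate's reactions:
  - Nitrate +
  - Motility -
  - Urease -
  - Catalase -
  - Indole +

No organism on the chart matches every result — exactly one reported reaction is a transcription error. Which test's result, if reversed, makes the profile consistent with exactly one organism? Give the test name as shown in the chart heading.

Nitrate

As reported, no row in the chart matches all 5 reactions.
Reversing Urease → still no organism matches.
Reversing Indole → 2 organisms match (not unique).
Reversing Nitrate (to -) → unique match: Cardiobacterium hominis.
Reversing Motility → still no organism matches.
Reversing Catalase → 2 organisms match (not unique).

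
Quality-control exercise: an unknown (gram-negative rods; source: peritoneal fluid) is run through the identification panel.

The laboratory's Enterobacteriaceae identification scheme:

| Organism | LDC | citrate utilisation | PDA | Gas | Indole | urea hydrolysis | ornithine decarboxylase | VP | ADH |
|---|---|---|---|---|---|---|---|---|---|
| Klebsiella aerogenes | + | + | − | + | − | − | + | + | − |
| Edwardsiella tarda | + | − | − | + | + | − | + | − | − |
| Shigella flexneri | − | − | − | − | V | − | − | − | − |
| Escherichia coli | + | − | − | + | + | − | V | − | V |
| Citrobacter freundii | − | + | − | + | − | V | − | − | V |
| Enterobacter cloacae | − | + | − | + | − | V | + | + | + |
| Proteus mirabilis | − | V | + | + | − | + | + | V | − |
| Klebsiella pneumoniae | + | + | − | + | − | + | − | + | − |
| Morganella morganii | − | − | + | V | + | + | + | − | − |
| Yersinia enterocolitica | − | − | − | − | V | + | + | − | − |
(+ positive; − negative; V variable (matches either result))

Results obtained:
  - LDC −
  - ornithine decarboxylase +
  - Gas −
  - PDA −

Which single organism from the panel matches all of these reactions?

Yersinia enterocolitica

LDC −: excludes Klebsiella aerogenes, Edwardsiella tarda, Escherichia coli, Klebsiella pneumoniae — 6 left.
ornithine decarboxylase +: excludes Shigella flexneri, Citrobacter freundii — 4 left.
Gas −: excludes Enterobacter cloacae, Proteus mirabilis — 2 left.
PDA −: excludes Morganella morganii — 1 left.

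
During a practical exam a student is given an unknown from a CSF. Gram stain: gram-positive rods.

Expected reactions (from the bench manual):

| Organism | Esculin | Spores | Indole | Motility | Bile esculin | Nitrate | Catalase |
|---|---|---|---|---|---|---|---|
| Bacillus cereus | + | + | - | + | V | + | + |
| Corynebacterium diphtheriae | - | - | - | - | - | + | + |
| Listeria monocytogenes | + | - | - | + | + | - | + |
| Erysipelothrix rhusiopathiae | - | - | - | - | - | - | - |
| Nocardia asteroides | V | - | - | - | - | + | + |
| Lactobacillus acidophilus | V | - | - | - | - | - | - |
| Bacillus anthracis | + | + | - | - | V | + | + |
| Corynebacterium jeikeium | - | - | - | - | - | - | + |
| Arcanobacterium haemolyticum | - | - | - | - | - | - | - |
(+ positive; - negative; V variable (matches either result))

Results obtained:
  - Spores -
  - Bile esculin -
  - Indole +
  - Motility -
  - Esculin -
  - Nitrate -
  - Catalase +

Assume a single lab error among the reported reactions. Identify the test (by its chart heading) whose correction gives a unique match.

As reported, no row in the chart matches all 7 reactions.
Reversing Catalase → still no organism matches.
Reversing Esculin → still no organism matches.
Reversing Nitrate → still no organism matches.
Reversing Bile esculin → still no organism matches.
Reversing Spores → still no organism matches.
Reversing Indole (to -) → unique match: Corynebacterium jeikeium.
Reversing Motility → still no organism matches.

Indole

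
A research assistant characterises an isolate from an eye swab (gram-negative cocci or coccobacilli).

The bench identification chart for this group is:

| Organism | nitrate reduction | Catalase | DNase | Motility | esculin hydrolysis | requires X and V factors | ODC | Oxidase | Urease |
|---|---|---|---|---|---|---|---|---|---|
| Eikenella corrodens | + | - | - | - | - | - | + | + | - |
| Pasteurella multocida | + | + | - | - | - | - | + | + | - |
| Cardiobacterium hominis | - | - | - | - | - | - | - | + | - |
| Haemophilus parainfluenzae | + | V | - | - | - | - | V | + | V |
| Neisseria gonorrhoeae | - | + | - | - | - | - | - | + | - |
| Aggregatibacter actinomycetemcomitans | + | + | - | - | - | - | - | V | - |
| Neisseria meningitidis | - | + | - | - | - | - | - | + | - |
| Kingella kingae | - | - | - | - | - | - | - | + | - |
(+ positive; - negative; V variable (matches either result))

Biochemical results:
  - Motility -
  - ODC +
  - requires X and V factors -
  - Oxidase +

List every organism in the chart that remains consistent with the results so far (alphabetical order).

Motility -: all 8 remaining candidates are consistent.
Oxidase +: all 8 remaining candidates are consistent.
requires X and V factors -: all 8 remaining candidates are consistent.
ODC +: excludes 5 organisms — 3 left.

Eikenella corrodens, Haemophilus parainfluenzae, Pasteurella multocida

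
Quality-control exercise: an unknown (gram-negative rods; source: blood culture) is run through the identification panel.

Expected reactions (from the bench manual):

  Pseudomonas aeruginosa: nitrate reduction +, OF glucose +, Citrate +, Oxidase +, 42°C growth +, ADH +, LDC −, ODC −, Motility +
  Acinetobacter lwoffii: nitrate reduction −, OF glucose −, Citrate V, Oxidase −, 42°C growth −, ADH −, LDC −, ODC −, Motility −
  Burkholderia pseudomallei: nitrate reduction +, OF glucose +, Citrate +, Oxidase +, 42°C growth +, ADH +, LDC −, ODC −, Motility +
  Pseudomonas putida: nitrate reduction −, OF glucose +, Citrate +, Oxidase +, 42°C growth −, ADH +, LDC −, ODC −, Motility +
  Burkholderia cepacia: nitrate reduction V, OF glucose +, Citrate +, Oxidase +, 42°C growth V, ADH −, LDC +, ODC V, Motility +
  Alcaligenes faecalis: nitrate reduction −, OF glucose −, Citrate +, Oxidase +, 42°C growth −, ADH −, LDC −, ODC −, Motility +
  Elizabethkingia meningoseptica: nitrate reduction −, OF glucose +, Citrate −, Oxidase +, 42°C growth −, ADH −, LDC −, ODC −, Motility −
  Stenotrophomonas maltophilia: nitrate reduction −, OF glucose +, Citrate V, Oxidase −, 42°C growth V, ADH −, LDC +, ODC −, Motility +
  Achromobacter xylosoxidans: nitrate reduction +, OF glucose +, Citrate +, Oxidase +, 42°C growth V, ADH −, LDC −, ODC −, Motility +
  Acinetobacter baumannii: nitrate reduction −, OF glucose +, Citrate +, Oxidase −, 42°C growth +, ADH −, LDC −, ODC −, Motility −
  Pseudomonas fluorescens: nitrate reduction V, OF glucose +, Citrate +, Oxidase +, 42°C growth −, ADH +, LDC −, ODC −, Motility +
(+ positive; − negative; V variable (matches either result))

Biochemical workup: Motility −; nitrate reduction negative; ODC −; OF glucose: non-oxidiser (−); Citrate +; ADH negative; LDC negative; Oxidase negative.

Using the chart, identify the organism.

Acinetobacter lwoffii

Motility −: excludes 8 organisms — 3 left.
ADH −: all 3 remaining candidates are consistent.
LDC −: all 3 remaining candidates are consistent.
Citrate +: excludes Elizabethkingia meningoseptica — 2 left.
nitrate reduction −: all 2 remaining candidates are consistent.
Oxidase −: all 2 remaining candidates are consistent.
OF glucose −: excludes Acinetobacter baumannii — 1 left.
ODC −: the one remaining candidate is consistent.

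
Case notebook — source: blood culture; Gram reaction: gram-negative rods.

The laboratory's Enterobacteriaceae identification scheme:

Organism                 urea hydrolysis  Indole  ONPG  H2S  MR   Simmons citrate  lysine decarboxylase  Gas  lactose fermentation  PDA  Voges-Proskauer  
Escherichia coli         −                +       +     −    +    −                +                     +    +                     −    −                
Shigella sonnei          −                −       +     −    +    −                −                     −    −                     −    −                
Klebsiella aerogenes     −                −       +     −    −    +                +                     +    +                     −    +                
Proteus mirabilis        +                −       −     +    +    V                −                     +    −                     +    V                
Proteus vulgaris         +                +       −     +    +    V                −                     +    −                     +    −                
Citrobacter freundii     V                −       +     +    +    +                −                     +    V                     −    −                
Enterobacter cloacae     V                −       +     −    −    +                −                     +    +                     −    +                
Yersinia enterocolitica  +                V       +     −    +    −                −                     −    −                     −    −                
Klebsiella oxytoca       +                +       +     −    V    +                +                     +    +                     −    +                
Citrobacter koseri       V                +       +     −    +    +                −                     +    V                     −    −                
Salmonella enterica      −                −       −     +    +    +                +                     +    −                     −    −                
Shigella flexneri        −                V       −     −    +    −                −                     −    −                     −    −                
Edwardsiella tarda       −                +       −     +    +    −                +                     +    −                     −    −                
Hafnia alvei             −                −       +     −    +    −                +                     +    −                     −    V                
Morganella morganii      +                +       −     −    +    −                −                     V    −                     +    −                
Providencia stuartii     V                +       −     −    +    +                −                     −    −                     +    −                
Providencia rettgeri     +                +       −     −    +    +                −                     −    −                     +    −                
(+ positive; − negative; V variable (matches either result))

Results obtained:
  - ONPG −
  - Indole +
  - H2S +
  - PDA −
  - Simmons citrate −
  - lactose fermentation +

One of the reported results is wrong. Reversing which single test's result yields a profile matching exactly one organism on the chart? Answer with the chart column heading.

lactose fermentation

As reported, no row in the chart matches all 6 reactions.
Reversing H2S → still no organism matches.
Reversing ONPG → still no organism matches.
Reversing Simmons citrate → still no organism matches.
Reversing PDA → still no organism matches.
Reversing lactose fermentation (to −) → unique match: Edwardsiella tarda.
Reversing Indole → still no organism matches.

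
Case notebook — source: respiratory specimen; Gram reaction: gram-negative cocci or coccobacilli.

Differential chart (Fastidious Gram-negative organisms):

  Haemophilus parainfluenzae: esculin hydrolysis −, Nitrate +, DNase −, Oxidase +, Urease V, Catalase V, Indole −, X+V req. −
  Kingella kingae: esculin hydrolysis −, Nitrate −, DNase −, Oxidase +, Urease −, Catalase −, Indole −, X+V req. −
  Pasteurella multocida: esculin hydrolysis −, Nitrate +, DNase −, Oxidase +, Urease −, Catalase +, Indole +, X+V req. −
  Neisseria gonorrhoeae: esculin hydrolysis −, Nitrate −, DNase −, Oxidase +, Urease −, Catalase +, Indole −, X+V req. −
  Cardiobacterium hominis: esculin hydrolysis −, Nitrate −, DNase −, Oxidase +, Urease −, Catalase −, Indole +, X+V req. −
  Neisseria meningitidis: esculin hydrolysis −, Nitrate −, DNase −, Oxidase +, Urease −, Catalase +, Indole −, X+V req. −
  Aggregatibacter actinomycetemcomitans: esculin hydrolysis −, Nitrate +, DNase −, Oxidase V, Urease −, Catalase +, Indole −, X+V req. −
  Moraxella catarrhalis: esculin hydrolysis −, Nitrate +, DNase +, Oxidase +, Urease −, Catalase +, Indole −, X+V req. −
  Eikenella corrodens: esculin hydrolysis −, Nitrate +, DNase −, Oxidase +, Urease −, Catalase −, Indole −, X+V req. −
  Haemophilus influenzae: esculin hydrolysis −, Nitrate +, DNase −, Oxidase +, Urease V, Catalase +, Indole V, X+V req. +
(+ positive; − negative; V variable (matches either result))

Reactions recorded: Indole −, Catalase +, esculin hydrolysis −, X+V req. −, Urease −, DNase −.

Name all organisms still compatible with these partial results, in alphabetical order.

Aggregatibacter actinomycetemcomitans, Haemophilus parainfluenzae, Neisseria gonorrhoeae, Neisseria meningitidis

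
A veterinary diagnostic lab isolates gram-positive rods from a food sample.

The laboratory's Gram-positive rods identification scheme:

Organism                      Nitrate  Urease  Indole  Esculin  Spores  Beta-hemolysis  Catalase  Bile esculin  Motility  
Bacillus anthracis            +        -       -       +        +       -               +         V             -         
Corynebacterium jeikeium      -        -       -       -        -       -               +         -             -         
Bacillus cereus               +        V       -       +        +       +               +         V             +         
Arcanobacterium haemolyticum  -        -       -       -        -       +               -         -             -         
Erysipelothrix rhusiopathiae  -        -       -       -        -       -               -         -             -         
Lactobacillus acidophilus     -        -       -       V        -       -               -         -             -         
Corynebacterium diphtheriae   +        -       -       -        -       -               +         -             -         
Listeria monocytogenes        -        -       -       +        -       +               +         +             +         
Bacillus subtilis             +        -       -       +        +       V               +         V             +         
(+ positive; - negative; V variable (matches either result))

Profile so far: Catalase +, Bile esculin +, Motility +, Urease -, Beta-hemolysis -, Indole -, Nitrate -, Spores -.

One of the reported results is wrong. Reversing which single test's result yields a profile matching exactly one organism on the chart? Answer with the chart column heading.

Beta-hemolysis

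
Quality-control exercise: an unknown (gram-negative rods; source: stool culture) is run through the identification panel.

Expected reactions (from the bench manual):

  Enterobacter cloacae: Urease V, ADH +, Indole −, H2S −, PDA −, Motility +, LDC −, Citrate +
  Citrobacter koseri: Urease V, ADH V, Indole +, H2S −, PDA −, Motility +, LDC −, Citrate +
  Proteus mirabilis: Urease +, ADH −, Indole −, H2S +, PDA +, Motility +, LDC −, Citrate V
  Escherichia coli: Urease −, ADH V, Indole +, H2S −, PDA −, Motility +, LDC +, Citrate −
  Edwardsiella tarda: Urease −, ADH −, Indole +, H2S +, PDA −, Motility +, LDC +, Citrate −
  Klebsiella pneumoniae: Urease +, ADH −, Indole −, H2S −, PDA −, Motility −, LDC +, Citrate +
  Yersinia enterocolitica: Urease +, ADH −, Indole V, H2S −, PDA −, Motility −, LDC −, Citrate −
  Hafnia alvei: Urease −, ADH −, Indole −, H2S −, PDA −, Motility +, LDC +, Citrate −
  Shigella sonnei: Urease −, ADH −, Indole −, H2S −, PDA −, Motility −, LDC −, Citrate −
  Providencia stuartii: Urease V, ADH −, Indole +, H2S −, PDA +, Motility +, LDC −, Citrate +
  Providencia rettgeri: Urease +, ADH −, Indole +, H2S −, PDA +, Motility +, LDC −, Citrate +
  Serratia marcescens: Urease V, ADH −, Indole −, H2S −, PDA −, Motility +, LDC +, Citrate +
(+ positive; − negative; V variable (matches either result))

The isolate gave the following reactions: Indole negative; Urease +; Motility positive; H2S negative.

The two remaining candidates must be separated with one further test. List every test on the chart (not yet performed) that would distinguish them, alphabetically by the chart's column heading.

Motility +: excludes Klebsiella pneumoniae, Yersinia enterocolitica, Shigella sonnei — 9 left.
Urease +: excludes Escherichia coli, Edwardsiella tarda, Hafnia alvei — 6 left.
Indole −: excludes Citrobacter koseri, Providencia stuartii, Providencia rettgeri — 3 left.
H2S −: excludes Proteus mirabilis — 2 left.
Two candidates remain: Enterobacter cloacae and Serratia marcescens.
  ADH: Enterobacter cloacae +, Serratia marcescens − — discriminates.
  PDA: − vs − — same for both, does not separate.
  LDC: Enterobacter cloacae −, Serratia marcescens + — discriminates.
  Citrate: + vs + — same for both, does not separate.

ADH, LDC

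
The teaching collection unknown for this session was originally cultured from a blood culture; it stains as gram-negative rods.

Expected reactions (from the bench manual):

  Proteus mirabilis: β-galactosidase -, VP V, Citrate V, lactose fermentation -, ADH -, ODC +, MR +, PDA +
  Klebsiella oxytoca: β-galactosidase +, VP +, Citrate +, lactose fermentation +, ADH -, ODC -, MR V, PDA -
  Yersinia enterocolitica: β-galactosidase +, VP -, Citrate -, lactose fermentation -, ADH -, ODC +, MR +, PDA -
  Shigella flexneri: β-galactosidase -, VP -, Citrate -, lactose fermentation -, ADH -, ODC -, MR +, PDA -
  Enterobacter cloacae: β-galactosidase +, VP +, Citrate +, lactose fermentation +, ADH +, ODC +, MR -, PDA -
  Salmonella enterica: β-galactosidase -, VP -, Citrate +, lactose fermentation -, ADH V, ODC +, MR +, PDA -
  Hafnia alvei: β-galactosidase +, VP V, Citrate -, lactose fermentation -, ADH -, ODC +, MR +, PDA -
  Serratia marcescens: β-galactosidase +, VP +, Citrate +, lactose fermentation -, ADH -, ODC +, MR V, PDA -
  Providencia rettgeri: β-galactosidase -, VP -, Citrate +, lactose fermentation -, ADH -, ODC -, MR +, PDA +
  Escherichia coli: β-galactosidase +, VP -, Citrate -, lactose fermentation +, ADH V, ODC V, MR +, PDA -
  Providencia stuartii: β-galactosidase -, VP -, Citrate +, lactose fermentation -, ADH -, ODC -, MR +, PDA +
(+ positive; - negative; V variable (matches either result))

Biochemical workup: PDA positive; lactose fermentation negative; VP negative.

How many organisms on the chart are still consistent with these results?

3

VP -: excludes Klebsiella oxytoca, Enterobacter cloacae, Serratia marcescens — 8 left.
lactose fermentation -: excludes Escherichia coli — 7 left.
PDA +: excludes Yersinia enterocolitica, Shigella flexneri, Salmonella enterica, Hafnia alvei — 3 left.
Still consistent: Proteus mirabilis, Providencia rettgeri, Providencia stuartii.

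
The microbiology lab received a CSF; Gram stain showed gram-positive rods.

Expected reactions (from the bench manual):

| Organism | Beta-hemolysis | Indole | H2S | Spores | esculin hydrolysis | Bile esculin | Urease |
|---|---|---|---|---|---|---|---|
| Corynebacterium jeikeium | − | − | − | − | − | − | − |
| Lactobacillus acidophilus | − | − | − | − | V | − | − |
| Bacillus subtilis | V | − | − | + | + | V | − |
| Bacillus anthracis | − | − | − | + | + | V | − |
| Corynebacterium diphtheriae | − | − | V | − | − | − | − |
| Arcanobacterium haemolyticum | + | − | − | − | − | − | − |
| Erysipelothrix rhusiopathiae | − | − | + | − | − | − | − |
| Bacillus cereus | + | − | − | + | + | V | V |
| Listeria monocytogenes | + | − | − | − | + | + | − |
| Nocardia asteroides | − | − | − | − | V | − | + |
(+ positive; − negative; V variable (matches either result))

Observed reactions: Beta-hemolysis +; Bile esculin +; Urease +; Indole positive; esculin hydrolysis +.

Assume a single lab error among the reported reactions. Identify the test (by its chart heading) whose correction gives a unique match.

Indole

As reported, no row in the chart matches all 5 reactions.
Reversing Indole (to −) → unique match: Bacillus cereus.
Reversing Urease → still no organism matches.
Reversing esculin hydrolysis → still no organism matches.
Reversing Beta-hemolysis → still no organism matches.
Reversing Bile esculin → still no organism matches.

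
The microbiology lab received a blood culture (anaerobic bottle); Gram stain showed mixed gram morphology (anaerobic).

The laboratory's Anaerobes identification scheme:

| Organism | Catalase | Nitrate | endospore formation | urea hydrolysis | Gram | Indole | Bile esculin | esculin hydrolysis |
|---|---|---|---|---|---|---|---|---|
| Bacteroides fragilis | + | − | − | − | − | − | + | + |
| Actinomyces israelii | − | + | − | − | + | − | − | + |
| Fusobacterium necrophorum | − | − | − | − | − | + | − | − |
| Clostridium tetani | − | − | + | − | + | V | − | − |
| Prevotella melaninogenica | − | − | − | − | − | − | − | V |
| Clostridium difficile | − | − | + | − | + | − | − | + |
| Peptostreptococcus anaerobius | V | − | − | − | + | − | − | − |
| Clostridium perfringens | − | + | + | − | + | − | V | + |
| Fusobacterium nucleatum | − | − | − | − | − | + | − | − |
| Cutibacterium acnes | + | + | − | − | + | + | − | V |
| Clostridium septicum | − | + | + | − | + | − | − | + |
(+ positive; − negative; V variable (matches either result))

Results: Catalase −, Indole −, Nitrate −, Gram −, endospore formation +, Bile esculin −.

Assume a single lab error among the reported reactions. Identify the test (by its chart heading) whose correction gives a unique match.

endospore formation

As reported, no row in the chart matches all 6 reactions.
Reversing Nitrate → still no organism matches.
Reversing Indole → still no organism matches.
Reversing Bile esculin → still no organism matches.
Reversing Catalase → still no organism matches.
Reversing endospore formation (to −) → unique match: Prevotella melaninogenica.
Reversing Gram → 2 organisms match (not unique).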